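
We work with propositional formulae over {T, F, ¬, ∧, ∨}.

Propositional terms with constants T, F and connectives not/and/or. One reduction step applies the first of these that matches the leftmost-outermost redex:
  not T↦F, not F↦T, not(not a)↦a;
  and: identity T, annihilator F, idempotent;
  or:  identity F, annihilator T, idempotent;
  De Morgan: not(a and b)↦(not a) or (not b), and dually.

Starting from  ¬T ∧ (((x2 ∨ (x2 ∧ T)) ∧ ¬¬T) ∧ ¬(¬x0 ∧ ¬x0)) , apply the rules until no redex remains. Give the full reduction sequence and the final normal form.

  start: ¬T ∧ (((x2 ∨ (x2 ∧ T)) ∧ ¬¬T) ∧ ¬(¬x0 ∧ ¬x0))
  →1  F ∧ (((x2 ∨ (x2 ∧ T)) ∧ ¬¬T) ∧ ¬(¬x0 ∧ ¬x0))
  →2  F

Answer: normal form = F  (in 2 steps)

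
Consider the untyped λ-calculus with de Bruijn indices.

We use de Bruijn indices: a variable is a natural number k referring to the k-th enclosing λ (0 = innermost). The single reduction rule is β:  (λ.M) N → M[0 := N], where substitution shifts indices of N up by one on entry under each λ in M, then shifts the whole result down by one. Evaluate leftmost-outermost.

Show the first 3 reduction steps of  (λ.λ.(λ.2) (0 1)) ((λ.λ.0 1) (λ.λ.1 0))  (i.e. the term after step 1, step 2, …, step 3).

  start: (λ.λ.(λ.2) (0 1)) ((λ.λ.0 1) (λ.λ.1 0))
  →1  λ.(λ.(λ.λ.0 1) (λ.λ.1 0)) (0 ((λ.λ.0 1) (λ.λ.1 0)))
  →2  λ.(λ.λ.0 1) (λ.λ.1 0)
  →3  λ.λ.0 (λ.λ.1 0)

Answer: after 3 steps: λ.λ.0 (λ.λ.1 0)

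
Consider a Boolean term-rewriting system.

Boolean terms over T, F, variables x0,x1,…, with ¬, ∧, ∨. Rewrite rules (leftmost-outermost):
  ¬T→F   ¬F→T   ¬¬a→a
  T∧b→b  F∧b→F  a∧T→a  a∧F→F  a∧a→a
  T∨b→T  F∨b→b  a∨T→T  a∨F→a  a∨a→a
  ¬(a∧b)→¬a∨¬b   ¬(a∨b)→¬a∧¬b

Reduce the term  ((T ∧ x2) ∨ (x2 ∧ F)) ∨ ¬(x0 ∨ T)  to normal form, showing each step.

  start: ((T ∧ x2) ∨ (x2 ∧ F)) ∨ ¬(x0 ∨ T)
  [1] (x2 ∨ (x2 ∧ F)) ∨ ¬(x0 ∨ T)
  [2] (x2 ∨ F) ∨ ¬(x0 ∨ T)
  [3] x2 ∨ ¬(x0 ∨ T)
  [4] x2 ∨ (¬x0 ∧ ¬T)
  [5] x2 ∨ (¬x0 ∧ F)
  [6] x2 ∨ F
  [7] x2

Answer: normal form = x2  (in 7 steps)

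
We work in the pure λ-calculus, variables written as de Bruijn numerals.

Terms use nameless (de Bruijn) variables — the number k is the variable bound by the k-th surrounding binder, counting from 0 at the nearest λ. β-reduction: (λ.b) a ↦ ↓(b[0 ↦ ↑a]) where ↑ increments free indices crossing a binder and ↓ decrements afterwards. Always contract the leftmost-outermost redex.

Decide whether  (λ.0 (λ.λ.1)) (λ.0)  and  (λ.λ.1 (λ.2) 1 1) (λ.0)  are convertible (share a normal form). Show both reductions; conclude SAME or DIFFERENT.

Term A:
  start: (λ.0 (λ.λ.1)) (λ.0)
  →1  (λ.0) (λ.λ.1)
  →2  λ.λ.1

Term B:
  start: (λ.λ.1 (λ.2) 1 1) (λ.0)
  →1  λ.(λ.0) (λ.λ.0) (λ.0) (λ.0)
  →2  λ.(λ.λ.0) (λ.0) (λ.0)
  →3  λ.(λ.0) (λ.0)
  →4  λ.λ.0

Answer: DIFFERENT — A ⇓ λ.λ.1, B ⇓ λ.λ.0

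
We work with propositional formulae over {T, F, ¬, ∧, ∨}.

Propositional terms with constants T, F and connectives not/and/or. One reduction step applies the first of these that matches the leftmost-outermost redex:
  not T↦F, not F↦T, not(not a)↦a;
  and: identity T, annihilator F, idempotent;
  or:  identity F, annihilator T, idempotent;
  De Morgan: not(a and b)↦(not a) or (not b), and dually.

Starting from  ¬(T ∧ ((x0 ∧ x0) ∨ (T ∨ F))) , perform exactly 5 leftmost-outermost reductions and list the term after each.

  start: ¬(T ∧ ((x0 ∧ x0) ∨ (T ∨ F)))
  →1  ¬T ∨ ¬((x0 ∧ x0) ∨ (T ∨ F))
  →2  F ∨ ¬((x0 ∧ x0) ∨ (T ∨ F))
  →3  ¬((x0 ∧ x0) ∨ (T ∨ F))
  →4  ¬(x0 ∧ x0) ∧ ¬(T ∨ F)
  →5  (¬x0 ∨ ¬x0) ∧ ¬(T ∨ F)

Answer: after 5 steps: (¬x0 ∨ ¬x0) ∧ ¬(T ∨ F)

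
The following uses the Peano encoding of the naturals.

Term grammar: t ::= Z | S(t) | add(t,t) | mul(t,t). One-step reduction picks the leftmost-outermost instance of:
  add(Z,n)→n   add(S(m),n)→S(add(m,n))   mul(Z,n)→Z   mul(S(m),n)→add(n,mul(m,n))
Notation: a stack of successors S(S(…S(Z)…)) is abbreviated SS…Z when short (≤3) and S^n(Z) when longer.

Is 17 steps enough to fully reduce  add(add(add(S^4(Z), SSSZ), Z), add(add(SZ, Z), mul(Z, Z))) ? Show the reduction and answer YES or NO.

  start: add(add(add(S^4(Z), SSSZ), Z), add(add(SZ, Z), mul(Z, Z)))
  [1] add(add(S(add(SSSZ, SSSZ)), Z), add(add(SZ, Z), mul(Z, Z)))
  [2] add(S(add(add(SSSZ, SSSZ), Z)), add(add(SZ, Z), mul(Z, Z)))
  [3] S(add(add(add(SSSZ, SSSZ), Z), add(add(SZ, Z), mul(Z, Z))))
  [4] S(add(add(S(add(SSZ, SSSZ)), Z), add(add(SZ, Z), mul(Z, Z))))
  [5] S(add(S(add(add(SSZ, SSSZ), Z)), add(add(SZ, Z), mul(Z, Z))))
  [6] S(S(add(add(add(SSZ, SSSZ), Z), add(add(SZ, Z), mul(Z, Z)))))
  [7] S(S(add(add(S(add(SZ, SSSZ)), Z), add(add(SZ, Z), mul(Z, Z)))))
  [8] S(S(add(S(add(add(SZ, SSSZ), Z)), add(add(SZ, Z), mul(Z, Z)))))
  [9] S(S(S(add(add(add(SZ, SSSZ), Z), add(add(SZ, Z), mul(Z, Z))))))
  [10] S(S(S(add(add(S(add(Z, SSSZ)), Z), add(add(SZ, Z), mul(Z, Z))))))
  [11] S(S(S(add(S(add(add(Z, SSSZ), Z)), add(add(SZ, Z), mul(Z, Z))))))
  [12] S(S(S(S(add(add(add(Z, SSSZ), Z), add(add(SZ, Z), mul(Z, Z)))))))
  [13] S(S(S(S(add(add(SSSZ, Z), add(add(SZ, Z), mul(Z, Z)))))))
  [14] S(S(S(S(add(S(add(SSZ, Z)), add(add(SZ, Z), mul(Z, Z)))))))
  [15] S(S(S(S(S(add(add(SSZ, Z), add(add(SZ, Z), mul(Z, Z))))))))
  [16] S(S(S(S(S(add(S(add(SZ, Z)), add(add(SZ, Z), mul(Z, Z))))))))
  [17] S(S(S(S(S(S(add(add(SZ, Z), add(add(SZ, Z), mul(Z, Z)))))))))

Answer: NO — after 17 steps the term is S(S(S(S(S(S(add(add(SZ, Z), add(add(SZ, Z), mul(Z, Z))))))))), not yet normal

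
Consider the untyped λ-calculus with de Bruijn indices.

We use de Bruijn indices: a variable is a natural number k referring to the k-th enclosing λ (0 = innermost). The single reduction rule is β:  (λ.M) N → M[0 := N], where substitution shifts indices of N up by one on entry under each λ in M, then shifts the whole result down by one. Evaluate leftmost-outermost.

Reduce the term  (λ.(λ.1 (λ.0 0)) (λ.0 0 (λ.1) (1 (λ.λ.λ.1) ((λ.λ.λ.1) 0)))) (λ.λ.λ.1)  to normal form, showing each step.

  start: (λ.(λ.1 (λ.0 0)) (λ.0 0 (λ.1) (1 (λ.λ.λ.1) ((λ.λ.λ.1) 0)))) (λ.λ.λ.1)
  [1] (λ.(λ.λ.λ.1) (λ.0 0)) (λ.0 0 (λ.1) ((λ.λ.λ.1) (λ.λ.λ.1) ((λ.λ.λ.1) 0)))
  [2] (λ.λ.λ.1) (λ.0 0)
  [3] λ.λ.1

Answer: normal form = λ.λ.1  (in 3 steps)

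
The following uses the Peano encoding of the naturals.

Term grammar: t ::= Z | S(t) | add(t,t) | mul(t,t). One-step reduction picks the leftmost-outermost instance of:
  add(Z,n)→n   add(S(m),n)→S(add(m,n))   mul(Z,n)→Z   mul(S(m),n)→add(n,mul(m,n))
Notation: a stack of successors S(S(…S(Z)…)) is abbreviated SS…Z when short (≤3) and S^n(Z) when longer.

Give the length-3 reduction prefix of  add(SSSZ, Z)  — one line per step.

  start: add(SSSZ, Z)
  [1] S(add(SSZ, Z))
  [2] S(S(add(SZ, Z)))
  [3] S(S(S(add(Z, Z))))

Answer: after 3 steps: S(S(S(add(Z, Z))))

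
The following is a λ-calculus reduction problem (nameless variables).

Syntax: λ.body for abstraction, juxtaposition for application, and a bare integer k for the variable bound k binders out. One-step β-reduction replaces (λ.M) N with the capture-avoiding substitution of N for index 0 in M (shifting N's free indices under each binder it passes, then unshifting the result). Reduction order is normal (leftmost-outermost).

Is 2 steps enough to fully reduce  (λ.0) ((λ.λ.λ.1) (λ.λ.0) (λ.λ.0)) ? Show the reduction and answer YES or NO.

  start: (λ.0) ((λ.λ.λ.1) (λ.λ.0) (λ.λ.0))
  step 1: (λ.λ.λ.1) (λ.λ.0) (λ.λ.0)
  step 2: (λ.λ.1) (λ.λ.0)

Answer: NO — after 2 steps the term is (λ.λ.1) (λ.λ.0), not yet normal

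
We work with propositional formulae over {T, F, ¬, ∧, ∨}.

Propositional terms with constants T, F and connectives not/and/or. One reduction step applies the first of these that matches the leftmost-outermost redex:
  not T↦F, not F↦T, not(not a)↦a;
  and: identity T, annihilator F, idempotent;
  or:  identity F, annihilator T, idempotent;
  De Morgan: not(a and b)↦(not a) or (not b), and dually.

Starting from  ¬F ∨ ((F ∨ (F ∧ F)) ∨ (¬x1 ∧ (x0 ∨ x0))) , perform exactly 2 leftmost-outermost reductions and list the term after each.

  start: ¬F ∨ ((F ∨ (F ∧ F)) ∨ (¬x1 ∧ (x0 ∨ x0)))
  →1  T ∨ ((F ∨ (F ∧ F)) ∨ (¬x1 ∧ (x0 ∨ x0)))
  →2  T

Answer: after 2 steps: T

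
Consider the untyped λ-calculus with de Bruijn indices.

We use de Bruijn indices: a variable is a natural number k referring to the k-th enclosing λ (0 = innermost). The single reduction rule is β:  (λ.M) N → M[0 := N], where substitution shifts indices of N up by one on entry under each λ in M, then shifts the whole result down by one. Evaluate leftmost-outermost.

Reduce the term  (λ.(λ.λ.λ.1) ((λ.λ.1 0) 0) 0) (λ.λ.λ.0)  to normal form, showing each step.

  start: (λ.(λ.λ.λ.1) ((λ.λ.1 0) 0) 0) (λ.λ.λ.0)
  [1] (λ.λ.λ.1) ((λ.λ.1 0) (λ.λ.λ.0)) (λ.λ.λ.0)
  [2] (λ.λ.1) (λ.λ.λ.0)
  [3] λ.λ.λ.λ.0

Answer: normal form = λ.λ.λ.λ.0  (in 3 steps)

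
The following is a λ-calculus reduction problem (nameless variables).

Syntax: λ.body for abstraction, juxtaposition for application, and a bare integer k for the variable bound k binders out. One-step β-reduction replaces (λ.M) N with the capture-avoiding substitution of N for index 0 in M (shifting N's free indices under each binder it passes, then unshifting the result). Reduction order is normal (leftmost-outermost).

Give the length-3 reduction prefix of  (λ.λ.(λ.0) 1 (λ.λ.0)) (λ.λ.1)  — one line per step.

  start: (λ.λ.(λ.0) 1 (λ.λ.0)) (λ.λ.1)
  [1] λ.(λ.0) (λ.λ.1) (λ.λ.0)
  [2] λ.(λ.λ.1) (λ.λ.0)
  [3] λ.λ.λ.λ.0

Answer: after 3 steps: λ.λ.λ.λ.0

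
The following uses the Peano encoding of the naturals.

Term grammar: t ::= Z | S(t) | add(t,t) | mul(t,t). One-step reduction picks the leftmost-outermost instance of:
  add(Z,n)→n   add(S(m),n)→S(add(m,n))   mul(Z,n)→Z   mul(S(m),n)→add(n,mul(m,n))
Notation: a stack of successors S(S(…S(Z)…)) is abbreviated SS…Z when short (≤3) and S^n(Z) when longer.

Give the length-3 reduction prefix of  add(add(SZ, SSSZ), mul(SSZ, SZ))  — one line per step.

  start: add(add(SZ, SSSZ), mul(SSZ, SZ))
  step 1: add(S(add(Z, SSSZ)), mul(SSZ, SZ))
  step 2: S(add(add(Z, SSSZ), mul(SSZ, SZ)))
  step 3: S(add(SSSZ, mul(SSZ, SZ)))

Answer: after 3 steps: S(add(SSSZ, mul(SSZ, SZ)))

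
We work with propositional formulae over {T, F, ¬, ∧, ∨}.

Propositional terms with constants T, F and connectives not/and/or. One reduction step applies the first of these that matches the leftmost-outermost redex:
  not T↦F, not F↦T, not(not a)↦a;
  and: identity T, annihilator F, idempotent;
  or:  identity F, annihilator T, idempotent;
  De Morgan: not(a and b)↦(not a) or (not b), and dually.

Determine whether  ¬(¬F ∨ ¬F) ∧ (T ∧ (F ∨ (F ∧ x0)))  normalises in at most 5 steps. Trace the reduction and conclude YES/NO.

Answer: YES — reaches normal form F in 4 ≤ 5 steps

Derivation:
  start: ¬(¬F ∨ ¬F) ∧ (T ∧ (F ∨ (F ∧ x0)))
  →1  (¬¬F ∧ ¬¬F) ∧ (T ∧ (F ∨ (F ∧ x0)))
  →2  ¬¬F ∧ (T ∧ (F ∨ (F ∧ x0)))
  →3  F ∧ (T ∧ (F ∨ (F ∧ x0)))
  →4  F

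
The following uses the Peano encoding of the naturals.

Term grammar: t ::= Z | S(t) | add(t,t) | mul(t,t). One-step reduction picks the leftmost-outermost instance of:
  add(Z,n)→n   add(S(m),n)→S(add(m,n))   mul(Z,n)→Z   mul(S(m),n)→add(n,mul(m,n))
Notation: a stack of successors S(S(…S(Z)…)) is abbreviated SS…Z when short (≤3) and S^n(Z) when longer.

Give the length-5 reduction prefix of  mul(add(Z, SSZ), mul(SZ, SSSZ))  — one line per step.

Answer: after 5 steps: S(add(add(SSZ, mul(Z, SSSZ)), mul(SZ, mul(SZ, SSSZ))))

Working:
  start: mul(add(Z, SSZ), mul(SZ, SSSZ))
  →1  mul(SSZ, mul(SZ, SSSZ))
  →2  add(mul(SZ, SSSZ), mul(SZ, mul(SZ, SSSZ)))
  →3  add(add(SSSZ, mul(Z, SSSZ)), mul(SZ, mul(SZ, SSSZ)))
  →4  add(S(add(SSZ, mul(Z, SSSZ))), mul(SZ, mul(SZ, SSSZ)))
  →5  S(add(add(SSZ, mul(Z, SSSZ)), mul(SZ, mul(SZ, SSSZ))))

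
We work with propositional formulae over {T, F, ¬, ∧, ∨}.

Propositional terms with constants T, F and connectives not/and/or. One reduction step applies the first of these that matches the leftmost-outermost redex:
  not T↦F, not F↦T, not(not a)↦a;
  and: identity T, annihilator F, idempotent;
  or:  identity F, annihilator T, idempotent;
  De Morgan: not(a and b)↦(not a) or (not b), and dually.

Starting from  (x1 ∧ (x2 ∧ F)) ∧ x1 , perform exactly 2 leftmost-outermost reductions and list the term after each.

  start: (x1 ∧ (x2 ∧ F)) ∧ x1
  step 1: (x1 ∧ F) ∧ x1
  step 2: F ∧ x1

Answer: after 2 steps: F ∧ x1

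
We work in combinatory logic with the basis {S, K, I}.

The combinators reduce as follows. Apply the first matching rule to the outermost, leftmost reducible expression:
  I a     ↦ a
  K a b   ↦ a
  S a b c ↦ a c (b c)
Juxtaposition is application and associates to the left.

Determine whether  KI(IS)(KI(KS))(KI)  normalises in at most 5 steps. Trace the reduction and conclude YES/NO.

  start: KI(IS)(KI(KS))(KI)
  step 1: I(KI(KS))(KI)
  step 2: KI(KS)(KI)
  step 3: I(KI)
  step 4: KI

Answer: YES — reaches normal form KI in 4 ≤ 5 steps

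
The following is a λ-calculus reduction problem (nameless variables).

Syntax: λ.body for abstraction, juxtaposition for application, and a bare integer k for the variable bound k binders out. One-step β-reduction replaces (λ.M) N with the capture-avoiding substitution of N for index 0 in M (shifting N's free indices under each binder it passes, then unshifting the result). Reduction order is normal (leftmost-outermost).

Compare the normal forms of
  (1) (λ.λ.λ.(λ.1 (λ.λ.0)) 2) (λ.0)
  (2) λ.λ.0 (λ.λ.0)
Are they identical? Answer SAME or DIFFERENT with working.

Term A:
  start: (λ.λ.λ.(λ.1 (λ.λ.0)) 2) (λ.0)
  step 1: λ.λ.(λ.1 (λ.λ.0)) (λ.0)
  step 2: λ.λ.0 (λ.λ.0)

Term B:
  start: λ.λ.0 (λ.λ.0)

Answer: SAME — A ⇓ λ.λ.0 (λ.λ.0), B ⇓ λ.λ.0 (λ.λ.0)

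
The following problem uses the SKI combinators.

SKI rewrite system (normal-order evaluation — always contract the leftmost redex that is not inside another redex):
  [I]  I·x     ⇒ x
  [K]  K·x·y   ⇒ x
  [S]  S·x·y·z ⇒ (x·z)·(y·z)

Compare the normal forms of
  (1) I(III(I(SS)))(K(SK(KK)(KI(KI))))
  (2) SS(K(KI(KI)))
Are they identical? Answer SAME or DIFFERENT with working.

Term A:
  start: I(III(I(SS)))(K(SK(KK)(KI(KI))))
  [1] III(I(SS))(K(SK(KK)(KI(KI))))
  [2] II(I(SS))(K(SK(KK)(KI(KI))))
  [3] I(I(SS))(K(SK(KK)(KI(KI))))
  [4] I(SS)(K(SK(KK)(KI(KI))))
  [5] SS(K(SK(KK)(KI(KI))))
  [6] SS(K(K(KI(KI))(KK(KI(KI)))))
  [7] SS(K(KI(KI)))
  [8] SS(KI)

Term B:
  start: SS(K(KI(KI)))
  [1] SS(KI)

Answer: SAME — A ⇓ SS(KI), B ⇓ SS(KI)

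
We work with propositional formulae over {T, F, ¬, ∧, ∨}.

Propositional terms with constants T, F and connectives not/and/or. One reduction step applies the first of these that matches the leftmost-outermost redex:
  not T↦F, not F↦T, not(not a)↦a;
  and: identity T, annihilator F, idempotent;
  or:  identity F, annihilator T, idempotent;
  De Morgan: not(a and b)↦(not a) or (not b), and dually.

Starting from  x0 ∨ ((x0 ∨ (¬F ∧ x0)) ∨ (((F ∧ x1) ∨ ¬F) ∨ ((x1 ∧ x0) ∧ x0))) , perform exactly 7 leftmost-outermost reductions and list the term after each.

  start: x0 ∨ ((x0 ∨ (¬F ∧ x0)) ∨ (((F ∧ x1) ∨ ¬F) ∨ ((x1 ∧ x0) ∧ x0)))
  [1] x0 ∨ ((x0 ∨ (T ∧ x0)) ∨ (((F ∧ x1) ∨ ¬F) ∨ ((x1 ∧ x0) ∧ x0)))
  [2] x0 ∨ ((x0 ∨ x0) ∨ (((F ∧ x1) ∨ ¬F) ∨ ((x1 ∧ x0) ∧ x0)))
  [3] x0 ∨ (x0 ∨ (((F ∧ x1) ∨ ¬F) ∨ ((x1 ∧ x0) ∧ x0)))
  [4] x0 ∨ (x0 ∨ ((F ∨ ¬F) ∨ ((x1 ∧ x0) ∧ x0)))
  [5] x0 ∨ (x0 ∨ (¬F ∨ ((x1 ∧ x0) ∧ x0)))
  [6] x0 ∨ (x0 ∨ (T ∨ ((x1 ∧ x0) ∧ x0)))
  [7] x0 ∨ (x0 ∨ T)

Answer: after 7 steps: x0 ∨ (x0 ∨ T)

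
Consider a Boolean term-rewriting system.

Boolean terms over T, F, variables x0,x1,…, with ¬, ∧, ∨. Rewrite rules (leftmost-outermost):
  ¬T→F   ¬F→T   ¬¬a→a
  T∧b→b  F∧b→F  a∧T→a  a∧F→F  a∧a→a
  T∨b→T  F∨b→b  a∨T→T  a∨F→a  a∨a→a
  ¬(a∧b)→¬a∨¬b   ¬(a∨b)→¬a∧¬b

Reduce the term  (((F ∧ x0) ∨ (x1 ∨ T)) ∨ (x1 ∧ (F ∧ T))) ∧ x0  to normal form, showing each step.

  start: (((F ∧ x0) ∨ (x1 ∨ T)) ∨ (x1 ∧ (F ∧ T))) ∧ x0
  →1  ((F ∨ (x1 ∨ T)) ∨ (x1 ∧ (F ∧ T))) ∧ x0
  →2  ((x1 ∨ T) ∨ (x1 ∧ (F ∧ T))) ∧ x0
  →3  (T ∨ (x1 ∧ (F ∧ T))) ∧ x0
  →4  T ∧ x0
  →5  x0

Answer: normal form = x0  (in 5 steps)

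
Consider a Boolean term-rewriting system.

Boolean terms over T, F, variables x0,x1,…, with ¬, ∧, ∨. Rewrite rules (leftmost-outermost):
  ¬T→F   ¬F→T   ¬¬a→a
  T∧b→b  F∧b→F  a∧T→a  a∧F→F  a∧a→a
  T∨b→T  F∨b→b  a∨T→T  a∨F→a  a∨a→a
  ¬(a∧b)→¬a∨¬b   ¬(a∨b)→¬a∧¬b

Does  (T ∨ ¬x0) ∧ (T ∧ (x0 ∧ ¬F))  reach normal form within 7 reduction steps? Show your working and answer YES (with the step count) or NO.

  start: (T ∨ ¬x0) ∧ (T ∧ (x0 ∧ ¬F))
  [1] T ∧ (T ∧ (x0 ∧ ¬F))
  [2] T ∧ (x0 ∧ ¬F)
  [3] x0 ∧ ¬F
  [4] x0 ∧ T
  [5] x0

Answer: YES — reaches normal form x0 in 5 ≤ 7 steps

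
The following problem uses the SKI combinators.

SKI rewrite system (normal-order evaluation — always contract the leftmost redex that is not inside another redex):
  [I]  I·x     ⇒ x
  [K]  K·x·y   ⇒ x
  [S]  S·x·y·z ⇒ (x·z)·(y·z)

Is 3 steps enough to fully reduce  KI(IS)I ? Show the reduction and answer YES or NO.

Answer: YES — reaches normal form I in 2 ≤ 3 steps

Working:
  start: KI(IS)I
  →1  II
  →2  I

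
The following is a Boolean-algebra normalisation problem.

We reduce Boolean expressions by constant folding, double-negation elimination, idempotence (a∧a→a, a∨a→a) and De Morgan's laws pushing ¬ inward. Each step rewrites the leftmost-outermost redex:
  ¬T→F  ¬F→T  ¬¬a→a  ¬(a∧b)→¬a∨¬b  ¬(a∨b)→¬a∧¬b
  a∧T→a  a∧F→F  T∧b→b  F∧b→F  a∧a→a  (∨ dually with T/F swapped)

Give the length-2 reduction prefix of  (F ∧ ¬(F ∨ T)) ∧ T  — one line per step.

Answer: after 2 steps: F

Working:
  start: (F ∧ ¬(F ∨ T)) ∧ T
  [1] F ∧ ¬(F ∨ T)
  [2] F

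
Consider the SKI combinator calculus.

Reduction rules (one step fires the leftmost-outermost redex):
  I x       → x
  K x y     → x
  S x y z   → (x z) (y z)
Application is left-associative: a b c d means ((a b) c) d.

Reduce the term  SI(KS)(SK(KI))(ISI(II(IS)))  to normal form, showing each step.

  start: SI(KS)(SK(KI))(ISI(II(IS)))
  step 1: I(SK(KI))(KS(SK(KI)))(ISI(II(IS)))
  step 2: SK(KI)(KS(SK(KI)))(ISI(II(IS)))
  step 3: K(KS(SK(KI)))(KI(KS(SK(KI))))(ISI(II(IS)))
  step 4: KS(SK(KI))(ISI(II(IS)))
  step 5: S(ISI(II(IS)))
  step 6: S(SI(II(IS)))
  step 7: S(SI(I(IS)))
  step 8: S(SI(IS))
  step 9: S(SIS)

Answer: normal form = S(SIS)  (in 9 steps)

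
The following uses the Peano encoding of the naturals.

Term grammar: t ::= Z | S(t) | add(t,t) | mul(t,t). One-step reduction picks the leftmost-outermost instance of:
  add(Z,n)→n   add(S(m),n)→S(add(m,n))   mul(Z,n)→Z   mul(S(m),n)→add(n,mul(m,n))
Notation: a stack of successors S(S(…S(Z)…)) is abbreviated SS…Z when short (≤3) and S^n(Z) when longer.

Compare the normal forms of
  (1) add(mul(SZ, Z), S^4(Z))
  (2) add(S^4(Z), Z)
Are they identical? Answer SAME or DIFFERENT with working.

Answer: SAME — A ⇓ S^4(Z), B ⇓ S^4(Z)

Reduction:
Term A:
  start: add(mul(SZ, Z), S^4(Z))
  →1  add(add(Z, mul(Z, Z)), S^4(Z))
  →2  add(mul(Z, Z), S^4(Z))
  →3  add(Z, S^4(Z))
  →4  S^4(Z)

Term B:
  start: add(S^4(Z), Z)
  →1  S(add(SSSZ, Z))
  →2  S(S(add(SSZ, Z)))
  →3  S(S(S(add(SZ, Z))))
  →4  S(S(S(S(add(Z, Z)))))
  →5  S^4(Z)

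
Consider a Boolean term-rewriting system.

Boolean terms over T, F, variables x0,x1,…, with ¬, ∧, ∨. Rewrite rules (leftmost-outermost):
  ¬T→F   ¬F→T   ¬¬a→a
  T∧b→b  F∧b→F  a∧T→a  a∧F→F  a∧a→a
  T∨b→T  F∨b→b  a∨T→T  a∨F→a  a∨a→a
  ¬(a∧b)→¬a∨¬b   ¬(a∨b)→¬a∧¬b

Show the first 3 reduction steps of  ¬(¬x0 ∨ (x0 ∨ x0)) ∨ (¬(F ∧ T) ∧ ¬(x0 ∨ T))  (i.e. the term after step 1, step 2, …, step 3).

  start: ¬(¬x0 ∨ (x0 ∨ x0)) ∨ (¬(F ∧ T) ∧ ¬(x0 ∨ T))
  →1  (¬¬x0 ∧ ¬(x0 ∨ x0)) ∨ (¬(F ∧ T) ∧ ¬(x0 ∨ T))
  →2  (x0 ∧ ¬(x0 ∨ x0)) ∨ (¬(F ∧ T) ∧ ¬(x0 ∨ T))
  →3  (x0 ∧ (¬x0 ∧ ¬x0)) ∨ (¬(F ∧ T) ∧ ¬(x0 ∨ T))

Answer: after 3 steps: (x0 ∧ (¬x0 ∧ ¬x0)) ∨ (¬(F ∧ T) ∧ ¬(x0 ∨ T))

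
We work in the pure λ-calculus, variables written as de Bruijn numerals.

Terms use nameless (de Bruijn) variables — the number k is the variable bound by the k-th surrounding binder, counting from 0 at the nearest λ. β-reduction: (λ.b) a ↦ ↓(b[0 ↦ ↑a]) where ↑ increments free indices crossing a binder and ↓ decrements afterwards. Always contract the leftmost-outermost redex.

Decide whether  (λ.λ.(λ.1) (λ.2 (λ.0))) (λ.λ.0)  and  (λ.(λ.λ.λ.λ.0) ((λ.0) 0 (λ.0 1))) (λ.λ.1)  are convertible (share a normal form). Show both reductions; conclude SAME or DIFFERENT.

Answer: DIFFERENT — A ⇓ λ.0, B ⇓ λ.λ.λ.0

Working:
Term A:
  start: (λ.λ.(λ.1) (λ.2 (λ.0))) (λ.λ.0)
  step 1: λ.(λ.1) (λ.(λ.λ.0) (λ.0))
  step 2: λ.0

Term B:
  start: (λ.(λ.λ.λ.λ.0) ((λ.0) 0 (λ.0 1))) (λ.λ.1)
  step 1: (λ.λ.λ.λ.0) ((λ.0) (λ.λ.1) (λ.0 (λ.λ.1)))
  step 2: λ.λ.λ.0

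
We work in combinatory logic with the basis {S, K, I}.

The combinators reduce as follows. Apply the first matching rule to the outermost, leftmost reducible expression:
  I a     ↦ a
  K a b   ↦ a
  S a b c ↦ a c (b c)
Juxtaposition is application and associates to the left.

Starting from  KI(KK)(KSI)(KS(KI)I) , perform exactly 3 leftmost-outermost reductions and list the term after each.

Answer: after 3 steps: S(KS(KI)I)

Reduction:
  start: KI(KK)(KSI)(KS(KI)I)
  [1] I(KSI)(KS(KI)I)
  [2] KSI(KS(KI)I)
  [3] S(KS(KI)I)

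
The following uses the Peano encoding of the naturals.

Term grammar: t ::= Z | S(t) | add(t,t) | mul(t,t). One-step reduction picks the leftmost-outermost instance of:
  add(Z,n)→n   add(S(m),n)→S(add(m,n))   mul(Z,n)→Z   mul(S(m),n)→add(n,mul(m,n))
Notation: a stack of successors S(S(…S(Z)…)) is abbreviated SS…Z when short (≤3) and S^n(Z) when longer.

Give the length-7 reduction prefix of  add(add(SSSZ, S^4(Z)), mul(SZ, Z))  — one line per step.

  start: add(add(SSSZ, S^4(Z)), mul(SZ, Z))
  [1] add(S(add(SSZ, S^4(Z))), mul(SZ, Z))
  [2] S(add(add(SSZ, S^4(Z)), mul(SZ, Z)))
  [3] S(add(S(add(SZ, S^4(Z))), mul(SZ, Z)))
  [4] S(S(add(add(SZ, S^4(Z)), mul(SZ, Z))))
  [5] S(S(add(S(add(Z, S^4(Z))), mul(SZ, Z))))
  [6] S(S(S(add(add(Z, S^4(Z)), mul(SZ, Z)))))
  [7] S(S(S(add(S^4(Z), mul(SZ, Z)))))

Answer: after 7 steps: S(S(S(add(S^4(Z), mul(SZ, Z)))))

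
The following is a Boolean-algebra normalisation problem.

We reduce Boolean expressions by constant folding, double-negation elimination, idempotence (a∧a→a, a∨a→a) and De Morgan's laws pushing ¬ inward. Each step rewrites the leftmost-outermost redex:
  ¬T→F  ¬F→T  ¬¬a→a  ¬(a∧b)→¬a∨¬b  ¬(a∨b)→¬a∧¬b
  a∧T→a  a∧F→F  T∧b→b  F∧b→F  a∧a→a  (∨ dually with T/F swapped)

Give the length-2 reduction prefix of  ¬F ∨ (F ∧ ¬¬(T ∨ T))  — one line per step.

Answer: after 2 steps: T

Derivation:
  start: ¬F ∨ (F ∧ ¬¬(T ∨ T))
  step 1: T ∨ (F ∧ ¬¬(T ∨ T))
  step 2: T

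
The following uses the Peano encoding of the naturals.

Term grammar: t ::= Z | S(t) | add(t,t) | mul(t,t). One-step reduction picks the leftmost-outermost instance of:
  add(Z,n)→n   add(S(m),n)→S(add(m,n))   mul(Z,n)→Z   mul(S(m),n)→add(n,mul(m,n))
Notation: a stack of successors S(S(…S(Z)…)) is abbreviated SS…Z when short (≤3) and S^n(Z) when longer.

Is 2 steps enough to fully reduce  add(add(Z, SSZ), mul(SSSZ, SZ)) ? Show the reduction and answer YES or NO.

Answer: NO — after 2 steps the term is S(add(SZ, mul(SSSZ, SZ))), not yet normal

Derivation:
  start: add(add(Z, SSZ), mul(SSSZ, SZ))
  [1] add(SSZ, mul(SSSZ, SZ))
  [2] S(add(SZ, mul(SSSZ, SZ)))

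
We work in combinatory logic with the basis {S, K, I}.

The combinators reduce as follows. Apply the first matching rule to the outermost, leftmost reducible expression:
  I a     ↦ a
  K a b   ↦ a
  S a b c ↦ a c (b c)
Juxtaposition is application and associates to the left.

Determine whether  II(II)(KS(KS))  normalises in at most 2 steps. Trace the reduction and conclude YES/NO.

Answer: NO — after 2 steps the term is II(KS(KS)), not yet normal

Derivation:
  start: II(II)(KS(KS))
  [1] I(II)(KS(KS))
  [2] II(KS(KS))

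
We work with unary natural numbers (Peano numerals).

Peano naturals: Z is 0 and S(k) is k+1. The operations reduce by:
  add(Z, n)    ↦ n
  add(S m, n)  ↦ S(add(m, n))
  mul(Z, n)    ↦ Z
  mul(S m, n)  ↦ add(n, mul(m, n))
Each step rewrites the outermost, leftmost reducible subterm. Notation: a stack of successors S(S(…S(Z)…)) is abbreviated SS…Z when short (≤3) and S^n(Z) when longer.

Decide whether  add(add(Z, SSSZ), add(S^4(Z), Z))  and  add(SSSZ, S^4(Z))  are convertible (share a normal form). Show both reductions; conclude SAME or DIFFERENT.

Answer: SAME — A ⇓ S^7(Z), B ⇓ S^7(Z)

Derivation:
Term A:
  start: add(add(Z, SSSZ), add(S^4(Z), Z))
  →1  add(SSSZ, add(S^4(Z), Z))
  →2  S(add(SSZ, add(S^4(Z), Z)))
  →3  S(S(add(SZ, add(S^4(Z), Z))))
  →4  S(S(S(add(Z, add(S^4(Z), Z)))))
  →5  S(S(S(add(S^4(Z), Z))))
  →6  S(S(S(S(add(SSSZ, Z)))))
  →7  S(S(S(S(S(add(SSZ, Z))))))
  →8  S(S(S(S(S(S(add(SZ, Z)))))))
  →9  S(S(S(S(S(S(S(add(Z, Z))))))))
  →10  S^7(Z)

Term B:
  start: add(SSSZ, S^4(Z))
  →1  S(add(SSZ, S^4(Z)))
  →2  S(S(add(SZ, S^4(Z))))
  →3  S(S(S(add(Z, S^4(Z)))))
  →4  S^7(Z)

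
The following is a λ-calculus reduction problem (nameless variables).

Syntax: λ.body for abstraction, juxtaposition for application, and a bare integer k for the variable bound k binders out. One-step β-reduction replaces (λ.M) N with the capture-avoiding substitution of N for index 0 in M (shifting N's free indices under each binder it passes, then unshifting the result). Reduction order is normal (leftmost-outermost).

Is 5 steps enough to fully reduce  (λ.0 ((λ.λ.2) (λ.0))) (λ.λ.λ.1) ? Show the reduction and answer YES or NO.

  start: (λ.0 ((λ.λ.2) (λ.0))) (λ.λ.λ.1)
  →1  (λ.λ.λ.1) ((λ.λ.λ.λ.λ.1) (λ.0))
  →2  λ.λ.1

Answer: YES — reaches normal form λ.λ.1 in 2 ≤ 5 steps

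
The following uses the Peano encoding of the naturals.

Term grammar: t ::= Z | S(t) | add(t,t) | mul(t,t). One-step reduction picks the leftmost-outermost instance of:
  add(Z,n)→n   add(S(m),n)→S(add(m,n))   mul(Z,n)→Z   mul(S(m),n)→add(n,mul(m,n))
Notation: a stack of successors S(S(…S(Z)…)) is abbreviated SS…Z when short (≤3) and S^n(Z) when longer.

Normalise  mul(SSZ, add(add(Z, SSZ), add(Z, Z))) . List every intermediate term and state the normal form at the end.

  start: mul(SSZ, add(add(Z, SSZ), add(Z, Z)))
  step 1: add(add(add(Z, SSZ), add(Z, Z)), mul(SZ, add(add(Z, SSZ), add(Z, Z))))
  step 2: add(add(SSZ, add(Z, Z)), mul(SZ, add(add(Z, SSZ), add(Z, Z))))
  step 3: add(S(add(SZ, add(Z, Z))), mul(SZ, add(add(Z, SSZ), add(Z, Z))))
  step 4: S(add(add(SZ, add(Z, Z)), mul(SZ, add(add(Z, SSZ), add(Z, Z)))))
  step 5: S(add(S(add(Z, add(Z, Z))), mul(SZ, add(add(Z, SSZ), add(Z, Z)))))
  step 6: S(S(add(add(Z, add(Z, Z)), mul(SZ, add(add(Z, SSZ), add(Z, Z))))))
  step 7: S(S(add(add(Z, Z), mul(SZ, add(add(Z, SSZ), add(Z, Z))))))
  step 8: S(S(add(Z, mul(SZ, add(add(Z, SSZ), add(Z, Z))))))
  step 9: S(S(mul(SZ, add(add(Z, SSZ), add(Z, Z)))))
  step 10: S(S(add(add(add(Z, SSZ), add(Z, Z)), mul(Z, add(add(Z, SSZ), add(Z, Z))))))
  step 11: S(S(add(add(SSZ, add(Z, Z)), mul(Z, add(add(Z, SSZ), add(Z, Z))))))
  step 12: S(S(add(S(add(SZ, add(Z, Z))), mul(Z, add(add(Z, SSZ), add(Z, Z))))))
  step 13: S(S(S(add(add(SZ, add(Z, Z)), mul(Z, add(add(Z, SSZ), add(Z, Z)))))))
  step 14: S(S(S(add(S(add(Z, add(Z, Z))), mul(Z, add(add(Z, SSZ), add(Z, Z)))))))
  step 15: S(S(S(S(add(add(Z, add(Z, Z)), mul(Z, add(add(Z, SSZ), add(Z, Z))))))))
  step 16: S(S(S(S(add(add(Z, Z), mul(Z, add(add(Z, SSZ), add(Z, Z))))))))
  step 17: S(S(S(S(add(Z, mul(Z, add(add(Z, SSZ), add(Z, Z))))))))
  step 18: S(S(S(S(mul(Z, add(add(Z, SSZ), add(Z, Z)))))))
  step 19: S^4(Z)

Answer: normal form = S^4(Z)  (in 19 steps)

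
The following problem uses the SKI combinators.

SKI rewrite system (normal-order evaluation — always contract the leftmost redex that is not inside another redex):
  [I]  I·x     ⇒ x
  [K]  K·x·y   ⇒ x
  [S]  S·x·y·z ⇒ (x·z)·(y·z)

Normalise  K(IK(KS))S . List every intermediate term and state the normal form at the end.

  start: K(IK(KS))S
  step 1: IK(KS)
  step 2: K(KS)

Answer: normal form = K(KS)  (in 2 steps)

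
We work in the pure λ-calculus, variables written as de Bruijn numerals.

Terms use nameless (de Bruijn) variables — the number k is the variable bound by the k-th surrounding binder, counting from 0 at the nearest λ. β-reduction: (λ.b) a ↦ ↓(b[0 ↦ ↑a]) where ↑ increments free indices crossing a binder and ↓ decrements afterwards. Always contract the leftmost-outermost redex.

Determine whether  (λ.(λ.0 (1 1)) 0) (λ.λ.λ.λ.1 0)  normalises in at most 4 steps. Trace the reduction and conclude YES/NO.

  start: (λ.(λ.0 (1 1)) 0) (λ.λ.λ.λ.1 0)
  →1  (λ.0 ((λ.λ.λ.λ.1 0) (λ.λ.λ.λ.1 0))) (λ.λ.λ.λ.1 0)
  →2  (λ.λ.λ.λ.1 0) ((λ.λ.λ.λ.1 0) (λ.λ.λ.λ.1 0))
  →3  λ.λ.λ.1 0

Answer: YES — reaches normal form λ.λ.λ.1 0 in 3 ≤ 4 steps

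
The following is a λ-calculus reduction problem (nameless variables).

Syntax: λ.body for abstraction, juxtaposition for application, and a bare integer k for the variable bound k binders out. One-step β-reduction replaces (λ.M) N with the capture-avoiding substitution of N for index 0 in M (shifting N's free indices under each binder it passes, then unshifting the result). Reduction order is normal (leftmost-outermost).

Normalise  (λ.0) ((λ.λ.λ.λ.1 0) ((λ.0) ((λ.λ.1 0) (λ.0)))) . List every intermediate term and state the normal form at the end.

Answer: normal form = λ.λ.λ.1 0  (in 2 steps)

Working:
  start: (λ.0) ((λ.λ.λ.λ.1 0) ((λ.0) ((λ.λ.1 0) (λ.0))))
  →1  (λ.λ.λ.λ.1 0) ((λ.0) ((λ.λ.1 0) (λ.0)))
  →2  λ.λ.λ.1 0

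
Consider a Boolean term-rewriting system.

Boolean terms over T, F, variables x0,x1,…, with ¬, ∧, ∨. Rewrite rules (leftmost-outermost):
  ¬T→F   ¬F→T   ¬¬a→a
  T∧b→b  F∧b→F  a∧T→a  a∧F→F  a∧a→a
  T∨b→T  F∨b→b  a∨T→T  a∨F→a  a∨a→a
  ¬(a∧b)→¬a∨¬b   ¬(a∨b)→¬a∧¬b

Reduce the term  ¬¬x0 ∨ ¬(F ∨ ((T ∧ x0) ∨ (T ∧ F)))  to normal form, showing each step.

Answer: normal form = x0 ∨ ¬x0  (in 13 steps)

Derivation:
  start: ¬¬x0 ∨ ¬(F ∨ ((T ∧ x0) ∨ (T ∧ F)))
  [1] x0 ∨ ¬(F ∨ ((T ∧ x0) ∨ (T ∧ F)))
  [2] x0 ∨ (¬F ∧ ¬((T ∧ x0) ∨ (T ∧ F)))
  [3] x0 ∨ (T ∧ ¬((T ∧ x0) ∨ (T ∧ F)))
  [4] x0 ∨ ¬((T ∧ x0) ∨ (T ∧ F))
  [5] x0 ∨ (¬(T ∧ x0) ∧ ¬(T ∧ F))
  [6] x0 ∨ ((¬T ∨ ¬x0) ∧ ¬(T ∧ F))
  [7] x0 ∨ ((F ∨ ¬x0) ∧ ¬(T ∧ F))
  [8] x0 ∨ (¬x0 ∧ ¬(T ∧ F))
  [9] x0 ∨ (¬x0 ∧ (¬T ∨ ¬F))
  [10] x0 ∨ (¬x0 ∧ (F ∨ ¬F))
  [11] x0 ∨ (¬x0 ∧ ¬F)
  [12] x0 ∨ (¬x0 ∧ T)
  [13] x0 ∨ ¬x0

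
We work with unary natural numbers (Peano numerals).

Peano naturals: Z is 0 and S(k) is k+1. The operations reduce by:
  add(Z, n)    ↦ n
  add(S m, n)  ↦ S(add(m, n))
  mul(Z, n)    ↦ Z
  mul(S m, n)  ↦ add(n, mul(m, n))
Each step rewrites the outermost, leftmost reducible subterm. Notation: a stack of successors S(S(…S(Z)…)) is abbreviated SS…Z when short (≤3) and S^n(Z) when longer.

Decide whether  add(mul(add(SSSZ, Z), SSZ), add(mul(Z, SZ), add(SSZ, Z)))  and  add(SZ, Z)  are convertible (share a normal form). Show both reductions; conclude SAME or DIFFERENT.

Term A:
  start: add(mul(add(SSSZ, Z), SSZ), add(mul(Z, SZ), add(SSZ, Z)))
  [1] add(mul(S(add(SSZ, Z)), SSZ), add(mul(Z, SZ), add(SSZ, Z)))
  [2] add(add(SSZ, mul(add(SSZ, Z), SSZ)), add(mul(Z, SZ), add(SSZ, Z)))
  [3] add(S(add(SZ, mul(add(SSZ, Z), SSZ))), add(mul(Z, SZ), add(SSZ, Z)))
  [4] S(add(add(SZ, mul(add(SSZ, Z), SSZ)), add(mul(Z, SZ), add(SSZ, Z))))
  [5] S(add(S(add(Z, mul(add(SSZ, Z), SSZ))), add(mul(Z, SZ), add(SSZ, Z))))
  [6] S(S(add(add(Z, mul(add(SSZ, Z), SSZ)), add(mul(Z, SZ), add(SSZ, Z)))))
  [7] S(S(add(mul(add(SSZ, Z), SSZ), add(mul(Z, SZ), add(SSZ, Z)))))
  [8] S(S(add(mul(S(add(SZ, Z)), SSZ), add(mul(Z, SZ), add(SSZ, Z)))))
  [9] S(S(add(add(SSZ, mul(add(SZ, Z), SSZ)), add(mul(Z, SZ), add(SSZ, Z)))))
  [10] S(S(add(S(add(SZ, mul(add(SZ, Z), SSZ))), add(mul(Z, SZ), add(SSZ, Z)))))
  [11] S(S(S(add(add(SZ, mul(add(SZ, Z), SSZ)), add(mul(Z, SZ), add(SSZ, Z))))))
  [12] S(S(S(add(S(add(Z, mul(add(SZ, Z), SSZ))), add(mul(Z, SZ), add(SSZ, Z))))))
  [13] S(S(S(S(add(add(Z, mul(add(SZ, Z), SSZ)), add(mul(Z, SZ), add(SSZ, Z)))))))
  [14] S(S(S(S(add(mul(add(SZ, Z), SSZ), add(mul(Z, SZ), add(SSZ, Z)))))))
  [15] S(S(S(S(add(mul(S(add(Z, Z)), SSZ), add(mul(Z, SZ), add(SSZ, Z)))))))
  [16] S(S(S(S(add(add(SSZ, mul(add(Z, Z), SSZ)), add(mul(Z, SZ), add(SSZ, Z)))))))
  [17] S(S(S(S(add(S(add(SZ, mul(add(Z, Z), SSZ))), add(mul(Z, SZ), add(SSZ, Z)))))))
  [18] S(S(S(S(S(add(add(SZ, mul(add(Z, Z), SSZ)), add(mul(Z, SZ), add(SSZ, Z))))))))
  [19] S(S(S(S(S(add(S(add(Z, mul(add(Z, Z), SSZ))), add(mul(Z, SZ), add(SSZ, Z))))))))
  [20] S(S(S(S(S(S(add(add(Z, mul(add(Z, Z), SSZ)), add(mul(Z, SZ), add(SSZ, Z)))))))))
  [21] S(S(S(S(S(S(add(mul(add(Z, Z), SSZ), add(mul(Z, SZ), add(SSZ, Z)))))))))
  [22] S(S(S(S(S(S(add(mul(Z, SSZ), add(mul(Z, SZ), add(SSZ, Z)))))))))
  [23] S(S(S(S(S(S(add(Z, add(mul(Z, SZ), add(SSZ, Z)))))))))
  [24] S(S(S(S(S(S(add(mul(Z, SZ), add(SSZ, Z))))))))
  [25] S(S(S(S(S(S(add(Z, add(SSZ, Z))))))))
  [26] S(S(S(S(S(S(add(SSZ, Z)))))))
  [27] S(S(S(S(S(S(S(add(SZ, Z))))))))
  [28] S(S(S(S(S(S(S(S(add(Z, Z)))))))))
  [29] S^8(Z)

Term B:
  start: add(SZ, Z)
  [1] S(add(Z, Z))
  [2] SZ

Answer: DIFFERENT — A ⇓ S^8(Z), B ⇓ SZ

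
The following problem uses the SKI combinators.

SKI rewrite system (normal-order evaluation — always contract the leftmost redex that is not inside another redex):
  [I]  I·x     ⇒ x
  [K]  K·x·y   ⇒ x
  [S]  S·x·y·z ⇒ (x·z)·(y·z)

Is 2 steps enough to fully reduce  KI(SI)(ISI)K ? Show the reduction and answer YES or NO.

Answer: NO — after 2 steps the term is ISIK, not yet normal

Reduction:
  start: KI(SI)(ISI)K
  →1  I(ISI)K
  →2  ISIK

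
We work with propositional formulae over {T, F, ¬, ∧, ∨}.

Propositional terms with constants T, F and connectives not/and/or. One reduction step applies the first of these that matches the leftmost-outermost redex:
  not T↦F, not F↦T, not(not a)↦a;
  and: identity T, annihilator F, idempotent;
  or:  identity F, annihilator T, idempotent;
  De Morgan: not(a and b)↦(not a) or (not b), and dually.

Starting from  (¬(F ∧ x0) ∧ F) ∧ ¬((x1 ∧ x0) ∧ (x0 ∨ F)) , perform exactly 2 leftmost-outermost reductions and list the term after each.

Answer: after 2 steps: F

Working:
  start: (¬(F ∧ x0) ∧ F) ∧ ¬((x1 ∧ x0) ∧ (x0 ∨ F))
  [1] F ∧ ¬((x1 ∧ x0) ∧ (x0 ∨ F))
  [2] F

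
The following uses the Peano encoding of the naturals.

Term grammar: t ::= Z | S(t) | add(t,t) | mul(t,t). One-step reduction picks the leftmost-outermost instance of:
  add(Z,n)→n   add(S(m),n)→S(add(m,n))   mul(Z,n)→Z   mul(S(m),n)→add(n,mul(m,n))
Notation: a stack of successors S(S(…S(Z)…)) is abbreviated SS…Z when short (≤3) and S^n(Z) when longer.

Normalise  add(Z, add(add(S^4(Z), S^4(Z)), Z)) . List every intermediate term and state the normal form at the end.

Answer: normal form = S^8(Z)  (in 15 steps)

Derivation:
  start: add(Z, add(add(S^4(Z), S^4(Z)), Z))
  →1  add(add(S^4(Z), S^4(Z)), Z)
  →2  add(S(add(SSSZ, S^4(Z))), Z)
  →3  S(add(add(SSSZ, S^4(Z)), Z))
  →4  S(add(S(add(SSZ, S^4(Z))), Z))
  →5  S(S(add(add(SSZ, S^4(Z)), Z)))
  →6  S(S(add(S(add(SZ, S^4(Z))), Z)))
  →7  S(S(S(add(add(SZ, S^4(Z)), Z))))
  →8  S(S(S(add(S(add(Z, S^4(Z))), Z))))
  →9  S(S(S(S(add(add(Z, S^4(Z)), Z)))))
  →10  S(S(S(S(add(S^4(Z), Z)))))
  →11  S(S(S(S(S(add(SSSZ, Z))))))
  →12  S(S(S(S(S(S(add(SSZ, Z)))))))
  →13  S(S(S(S(S(S(S(add(SZ, Z))))))))
  →14  S(S(S(S(S(S(S(S(add(Z, Z)))))))))
  →15  S^8(Z)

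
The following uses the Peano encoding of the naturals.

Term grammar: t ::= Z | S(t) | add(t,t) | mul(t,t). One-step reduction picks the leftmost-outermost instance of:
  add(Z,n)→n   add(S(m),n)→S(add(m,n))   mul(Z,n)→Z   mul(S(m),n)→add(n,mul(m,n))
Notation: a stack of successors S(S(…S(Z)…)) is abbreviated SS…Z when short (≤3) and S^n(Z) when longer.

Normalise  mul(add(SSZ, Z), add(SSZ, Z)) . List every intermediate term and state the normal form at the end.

  start: mul(add(SSZ, Z), add(SSZ, Z))
  →1  mul(S(add(SZ, Z)), add(SSZ, Z))
  →2  add(add(SSZ, Z), mul(add(SZ, Z), add(SSZ, Z)))
  →3  add(S(add(SZ, Z)), mul(add(SZ, Z), add(SSZ, Z)))
  →4  S(add(add(SZ, Z), mul(add(SZ, Z), add(SSZ, Z))))
  →5  S(add(S(add(Z, Z)), mul(add(SZ, Z), add(SSZ, Z))))
  →6  S(S(add(add(Z, Z), mul(add(SZ, Z), add(SSZ, Z)))))
  →7  S(S(add(Z, mul(add(SZ, Z), add(SSZ, Z)))))
  →8  S(S(mul(add(SZ, Z), add(SSZ, Z))))
  →9  S(S(mul(S(add(Z, Z)), add(SSZ, Z))))
  →10  S(S(add(add(SSZ, Z), mul(add(Z, Z), add(SSZ, Z)))))
  →11  S(S(add(S(add(SZ, Z)), mul(add(Z, Z), add(SSZ, Z)))))
  →12  S(S(S(add(add(SZ, Z), mul(add(Z, Z), add(SSZ, Z))))))
  →13  S(S(S(add(S(add(Z, Z)), mul(add(Z, Z), add(SSZ, Z))))))
  →14  S(S(S(S(add(add(Z, Z), mul(add(Z, Z), add(SSZ, Z)))))))
  →15  S(S(S(S(add(Z, mul(add(Z, Z), add(SSZ, Z)))))))
  →16  S(S(S(S(mul(add(Z, Z), add(SSZ, Z))))))
  →17  S(S(S(S(mul(Z, add(SSZ, Z))))))
  →18  S^4(Z)

Answer: normal form = S^4(Z)  (in 18 steps)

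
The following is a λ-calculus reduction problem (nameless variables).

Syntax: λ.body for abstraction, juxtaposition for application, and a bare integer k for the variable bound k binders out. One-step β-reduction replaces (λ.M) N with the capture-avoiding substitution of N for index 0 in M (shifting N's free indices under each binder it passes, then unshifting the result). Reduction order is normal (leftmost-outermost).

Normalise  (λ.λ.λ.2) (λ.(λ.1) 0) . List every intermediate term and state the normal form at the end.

Answer: normal form = λ.λ.λ.0  (in 2 steps)

Reduction:
  start: (λ.λ.λ.2) (λ.(λ.1) 0)
  →1  λ.λ.λ.(λ.1) 0
  →2  λ.λ.λ.0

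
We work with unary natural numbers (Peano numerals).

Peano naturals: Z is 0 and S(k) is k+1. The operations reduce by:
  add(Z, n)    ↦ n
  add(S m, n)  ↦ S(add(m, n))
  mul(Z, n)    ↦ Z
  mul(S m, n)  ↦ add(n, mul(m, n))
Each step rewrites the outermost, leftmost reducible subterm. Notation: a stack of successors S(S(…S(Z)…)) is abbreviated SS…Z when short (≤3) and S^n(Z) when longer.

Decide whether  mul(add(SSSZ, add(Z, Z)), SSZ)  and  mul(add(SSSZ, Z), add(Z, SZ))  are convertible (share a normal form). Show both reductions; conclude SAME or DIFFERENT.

Answer: DIFFERENT — A ⇓ S^6(Z), B ⇓ SSSZ

Reduction:
Term A:
  start: mul(add(SSSZ, add(Z, Z)), SSZ)
  →1  mul(S(add(SSZ, add(Z, Z))), SSZ)
  →2  add(SSZ, mul(add(SSZ, add(Z, Z)), SSZ))
  →3  S(add(SZ, mul(add(SSZ, add(Z, Z)), SSZ)))
  →4  S(S(add(Z, mul(add(SSZ, add(Z, Z)), SSZ))))
  →5  S(S(mul(add(SSZ, add(Z, Z)), SSZ)))
  →6  S(S(mul(S(add(SZ, add(Z, Z))), SSZ)))
  →7  S(S(add(SSZ, mul(add(SZ, add(Z, Z)), SSZ))))
  →8  S(S(S(add(SZ, mul(add(SZ, add(Z, Z)), SSZ)))))
  →9  S(S(S(S(add(Z, mul(add(SZ, add(Z, Z)), SSZ))))))
  →10  S(S(S(S(mul(add(SZ, add(Z, Z)), SSZ)))))
  →11  S(S(S(S(mul(S(add(Z, add(Z, Z))), SSZ)))))
  →12  S(S(S(S(add(SSZ, mul(add(Z, add(Z, Z)), SSZ))))))
  →13  S(S(S(S(S(add(SZ, mul(add(Z, add(Z, Z)), SSZ)))))))
  →14  S(S(S(S(S(S(add(Z, mul(add(Z, add(Z, Z)), SSZ))))))))
  →15  S(S(S(S(S(S(mul(add(Z, add(Z, Z)), SSZ)))))))
  →16  S(S(S(S(S(S(mul(add(Z, Z), SSZ)))))))
  →17  S(S(S(S(S(S(mul(Z, SSZ)))))))
  →18  S^6(Z)

Term B:
  start: mul(add(SSSZ, Z), add(Z, SZ))
  →1  mul(S(add(SSZ, Z)), add(Z, SZ))
  →2  add(add(Z, SZ), mul(add(SSZ, Z), add(Z, SZ)))
  →3  add(SZ, mul(add(SSZ, Z), add(Z, SZ)))
  →4  S(add(Z, mul(add(SSZ, Z), add(Z, SZ))))
  →5  S(mul(add(SSZ, Z), add(Z, SZ)))
  →6  S(mul(S(add(SZ, Z)), add(Z, SZ)))
  →7  S(add(add(Z, SZ), mul(add(SZ, Z), add(Z, SZ))))
  →8  S(add(SZ, mul(add(SZ, Z), add(Z, SZ))))
  →9  S(S(add(Z, mul(add(SZ, Z), add(Z, SZ)))))
  →10  S(S(mul(add(SZ, Z), add(Z, SZ))))
  →11  S(S(mul(S(add(Z, Z)), add(Z, SZ))))
  →12  S(S(add(add(Z, SZ), mul(add(Z, Z), add(Z, SZ)))))
  →13  S(S(add(SZ, mul(add(Z, Z), add(Z, SZ)))))
  →14  S(S(S(add(Z, mul(add(Z, Z), add(Z, SZ))))))
  →15  S(S(S(mul(add(Z, Z), add(Z, SZ)))))
  →16  S(S(S(mul(Z, add(Z, SZ)))))
  →17  SSSZ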